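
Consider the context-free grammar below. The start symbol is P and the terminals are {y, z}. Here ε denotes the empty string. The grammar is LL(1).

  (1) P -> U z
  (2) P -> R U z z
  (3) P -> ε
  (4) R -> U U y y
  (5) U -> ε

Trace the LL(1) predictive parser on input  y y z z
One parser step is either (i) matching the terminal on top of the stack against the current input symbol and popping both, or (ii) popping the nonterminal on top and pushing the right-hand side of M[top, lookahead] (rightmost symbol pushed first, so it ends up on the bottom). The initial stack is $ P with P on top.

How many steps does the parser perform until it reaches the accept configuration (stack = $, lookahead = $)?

9

step 1: stack=$ P  input=y y z z $  — expand P -> R U z z
step 2: stack=$ z z U R  input=y y z z $  — expand R -> U U y y
step 3: stack=$ z z U y y U U  input=y y z z $  — expand U -> ε
step 4: stack=$ z z U y y U  input=y y z z $  — expand U -> ε
step 5: stack=$ z z U y y  input=y y z z $  — match y
step 6: stack=$ z z U y  input=y z z $  — match y
step 7: stack=$ z z U  input=z z $  — expand U -> ε
step 8: stack=$ z z  input=z z $  — match z
step 9: stack=$ z  input=z $  — match z
Accept reached after 9 steps.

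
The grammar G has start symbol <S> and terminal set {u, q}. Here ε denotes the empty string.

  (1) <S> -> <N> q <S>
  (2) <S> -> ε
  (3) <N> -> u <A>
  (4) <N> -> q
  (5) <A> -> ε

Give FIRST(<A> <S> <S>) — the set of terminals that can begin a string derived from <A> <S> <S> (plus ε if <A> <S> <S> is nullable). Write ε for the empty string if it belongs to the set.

{ε, q, u}

FIRST(<N>) = {q, u}
FIRST(<A>) = {ε}
FIRST(<S>) = {ε, q, u}  (via <N> q <S>)
FIRST(<A> <S> <S>): take FIRST of each symbol in turn, carrying on past any symbol whose FIRST contains ε; result {ε, q, u}.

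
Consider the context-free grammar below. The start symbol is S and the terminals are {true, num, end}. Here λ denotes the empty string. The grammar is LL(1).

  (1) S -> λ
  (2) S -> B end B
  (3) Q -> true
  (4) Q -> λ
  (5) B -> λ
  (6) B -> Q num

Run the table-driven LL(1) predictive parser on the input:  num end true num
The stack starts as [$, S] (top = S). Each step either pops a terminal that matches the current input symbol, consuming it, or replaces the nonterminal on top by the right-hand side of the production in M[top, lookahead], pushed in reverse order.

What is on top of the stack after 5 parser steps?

     Stack          Input               Action
  1  $ S            num end true num $  expand S -> B end B
  2  $ B end B      num end true num $  expand B -> Q num
  3  $ B end num Q  num end true num $  expand Q -> λ
  4  $ B end num    num end true num $  match num
  5  $ B end        end true num $      match end
Stack after step 5: $ B (top = B).

B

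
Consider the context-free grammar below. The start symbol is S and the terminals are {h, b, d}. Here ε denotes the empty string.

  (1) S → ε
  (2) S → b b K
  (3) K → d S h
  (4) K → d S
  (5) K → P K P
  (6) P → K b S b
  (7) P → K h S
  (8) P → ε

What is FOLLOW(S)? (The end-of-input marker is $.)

{$, b, d, h}

FIRST(S) = {ε, b}
FIRST(K) = {d}  (via P K P)
FIRST(P) = {ε, d}  (via K b S b, K h S)
FOLLOW(S) includes $ since S is the start symbol.
FOLLOW(S): in K→d S h, S is followed by h with FIRST {h}; in K→d S, the suffix after S is empty, so FOLLOW(S) ⊇ FOLLOW(K) = {$, b, d, h}; in P→K b S b, S is followed by b with FIRST {b}; in P→K h S, the suffix after S is empty, so FOLLOW(S) ⊇ FOLLOW(P) = {$, b, d, h}. Thus FOLLOW(S) = {$, b, d, h}.
FOLLOW(K): in S→b b K, the suffix after K is empty, so FOLLOW(K) ⊇ FOLLOW(S) = {$, b, d, h}; in K→P K P, K is followed by P with FIRST {ε, d}; in K→P K P, the suffix after K is nullable (adds nothing new); in P→K b S b, K is followed by b S b with FIRST {b}; in P→K h S, K is followed by h S with FIRST {h}. Thus FOLLOW(K) = {$, b, d, h}.
FOLLOW(P): in K→P K P (occurrence 1), P is followed by K P with FIRST {d}; in K→P K P (occurrence 2), the suffix after P is empty, so FOLLOW(P) ⊇ FOLLOW(K) = {$, b, d, h}. Thus FOLLOW(P) = {$, b, d, h}.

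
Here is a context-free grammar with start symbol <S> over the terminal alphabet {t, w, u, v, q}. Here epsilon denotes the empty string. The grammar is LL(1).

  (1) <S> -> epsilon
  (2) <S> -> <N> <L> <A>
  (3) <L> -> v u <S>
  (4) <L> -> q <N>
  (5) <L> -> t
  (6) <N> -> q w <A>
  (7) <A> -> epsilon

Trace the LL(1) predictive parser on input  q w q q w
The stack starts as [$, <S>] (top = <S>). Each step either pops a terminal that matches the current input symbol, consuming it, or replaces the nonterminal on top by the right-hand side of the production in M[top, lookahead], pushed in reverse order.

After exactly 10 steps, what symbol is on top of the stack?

<A>

      Stack              Input        Action
   1  $ <S>              q w q q w $  expand <S> -> <N> <L> <A>
   2  $ <A> <L> <N>      q w q q w $  expand <N> -> q w <A>
   3  $ <A> <L> <A> w q  q w q q w $  match q
   4  $ <A> <L> <A> w    w q q w $    match w
   5  $ <A> <L> <A>      q q w $      expand <A> -> epsilon
   6  $ <A> <L>          q q w $      expand <L> -> q <N>
   7  $ <A> <N> q        q q w $      match q
   8  $ <A> <N>          q w $        expand <N> -> q w <A>
   9  $ <A> <A> w q      q w $        match q
  10  $ <A> <A> w        w $          match w
Stack after step 10: $ <A> <A> (top = <A>).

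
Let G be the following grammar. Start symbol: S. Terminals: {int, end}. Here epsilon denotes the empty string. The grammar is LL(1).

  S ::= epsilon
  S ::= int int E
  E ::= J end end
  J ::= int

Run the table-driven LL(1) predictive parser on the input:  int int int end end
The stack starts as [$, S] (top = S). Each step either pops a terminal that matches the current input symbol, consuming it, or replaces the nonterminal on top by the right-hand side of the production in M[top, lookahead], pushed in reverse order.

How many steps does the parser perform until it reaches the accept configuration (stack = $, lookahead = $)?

     Stack          Input                  Action
  1  $ S            int int int end end $  expand S ::= int int E
  2  $ E int int    int int int end end $  match int
  3  $ E int        int int end end $      match int
  4  $ E            int end end $          expand E ::= J end end
  5  $ end end J    int end end $          expand J ::= int
  6  $ end end int  int end end $          match int
  7  $ end end      end end $              match end
  8  $ end          end $                  match end
Accept reached after 8 steps.

8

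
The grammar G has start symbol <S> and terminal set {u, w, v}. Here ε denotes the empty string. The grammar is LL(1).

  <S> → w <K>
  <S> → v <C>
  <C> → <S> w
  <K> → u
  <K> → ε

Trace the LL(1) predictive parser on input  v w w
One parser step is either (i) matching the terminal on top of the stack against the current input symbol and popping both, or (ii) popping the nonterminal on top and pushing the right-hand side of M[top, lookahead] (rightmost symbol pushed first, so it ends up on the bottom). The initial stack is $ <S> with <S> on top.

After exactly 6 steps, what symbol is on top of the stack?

w

step 1: stack=$ <S>  input=v w w $  — expand <S> → v <C>
step 2: stack=$ <C> v  input=v w w $  — match v
step 3: stack=$ <C>  input=w w $  — expand <C> → <S> w
step 4: stack=$ w <S>  input=w w $  — expand <S> → w <K>
step 5: stack=$ w <K> w  input=w w $  — match w
step 6: stack=$ w <K>  input=w $  — expand <K> → ε
Stack after step 6: $ w (top = w).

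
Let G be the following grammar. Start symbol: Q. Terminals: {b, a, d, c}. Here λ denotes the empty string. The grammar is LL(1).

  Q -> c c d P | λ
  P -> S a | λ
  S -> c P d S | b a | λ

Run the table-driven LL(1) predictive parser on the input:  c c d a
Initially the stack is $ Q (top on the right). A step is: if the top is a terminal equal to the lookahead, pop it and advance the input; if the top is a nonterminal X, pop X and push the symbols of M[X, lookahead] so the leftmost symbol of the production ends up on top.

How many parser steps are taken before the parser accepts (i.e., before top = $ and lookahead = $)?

step 1: stack=$ Q  input=c c d a $  — expand Q -> c c d P
step 2: stack=$ P d c c  input=c c d a $  — match c
step 3: stack=$ P d c  input=c d a $  — match c
step 4: stack=$ P d  input=d a $  — match d
step 5: stack=$ P  input=a $  — expand P -> S a
step 6: stack=$ a S  input=a $  — expand S -> λ
step 7: stack=$ a  input=a $  — match a
Accept reached after 7 steps.

7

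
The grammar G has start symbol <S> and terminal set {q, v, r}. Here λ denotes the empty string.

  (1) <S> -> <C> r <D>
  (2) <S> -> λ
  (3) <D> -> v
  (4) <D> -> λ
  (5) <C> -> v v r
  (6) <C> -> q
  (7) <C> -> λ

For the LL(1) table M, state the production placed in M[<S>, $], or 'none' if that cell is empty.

FIRST(<D>): from <D>->v we get {v}; from <D>->λ we get {λ}. So FIRST(<D>) = {λ, v}.
FIRST(<C>): from <C>->v v r we get {v}; from <C>->q we get {q}; from <C>->λ we get {λ}. So FIRST(<C>) = {λ, q, v}.
FIRST(<S>): from <S>-><C> r <D> we get {q, r, v}; from <S>->λ we get {λ}. So FIRST(<S>) = {λ, q, r, v}.
FOLLOW(<S>) includes $ since <S> is the start symbol.
FOLLOW(<S>): <S> appears on no right-hand side. Thus FOLLOW(<S>) = {$}.
For <S> -> <C> r <D>: FIRST(<C> r <D>) = {q, r, v}, so it goes in M[<S>, t] for t ∈ {q, r, v}.
For <S> -> λ: FIRST(λ) = {λ}, so it goes in M[<S>, t] for t ∈ {}; since λ ∈ FIRST, also for every t ∈ FOLLOW(<S>) = {$}.

<S> -> λ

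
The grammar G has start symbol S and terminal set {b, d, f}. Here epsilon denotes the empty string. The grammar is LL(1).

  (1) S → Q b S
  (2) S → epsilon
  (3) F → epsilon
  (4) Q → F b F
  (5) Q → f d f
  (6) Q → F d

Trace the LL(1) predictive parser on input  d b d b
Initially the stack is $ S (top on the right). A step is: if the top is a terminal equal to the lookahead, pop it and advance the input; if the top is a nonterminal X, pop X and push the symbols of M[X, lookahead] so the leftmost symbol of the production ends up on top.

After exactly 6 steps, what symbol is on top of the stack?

Q

     Stack      Input      Action
  1  $ S        d b d b $  expand S → Q b S
  2  $ S b Q    d b d b $  expand Q → F d
  3  $ S b d F  d b d b $  expand F → epsilon
  4  $ S b d    d b d b $  match d
  5  $ S b      b d b $    match b
  6  $ S        d b $      expand S → Q b S
Stack after step 6: $ S b Q (top = Q).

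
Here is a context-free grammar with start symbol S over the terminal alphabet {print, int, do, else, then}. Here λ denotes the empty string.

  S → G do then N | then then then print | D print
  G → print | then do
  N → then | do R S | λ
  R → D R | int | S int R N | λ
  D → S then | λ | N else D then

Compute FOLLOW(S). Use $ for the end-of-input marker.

FIRST(G) = {print, then}
FIRST(N) = {λ, do, then}
FIRST(S) = {do, else, print, then}  (via G do then N, D print)
FIRST(D) = {λ, do, else, print, then}  (via S then, N else D then)
FIRST(R) = {λ, do, else, int, print, then}  (via D R, S int R N)
FOLLOW(S) includes $ since S is the start symbol.
FOLLOW(G): in S→G do then N, G is followed by do then N with FIRST {do}. Thus FOLLOW(G) = {do}.
FOLLOW(R): in N→do R S, R is followed by S with FIRST {do, else, print, then}; in R→D R, the suffix after R is empty (adds nothing new); in R→S int R N, R is followed by N with FIRST {λ, do, then}; in R→S int R N, the suffix after R is nullable (adds nothing new). Thus FOLLOW(R) = {do, else, print, then}.
FOLLOW(D): in S→D print, D is followed by print with FIRST {print}; in R→D R, D is followed by R with FIRST {λ, do, else, int, print, then}; in R→D R, the suffix after D is nullable, so FOLLOW(D) ⊇ FOLLOW(R) = {do, else, print, then}; in D→N else D then, D is followed by then with FIRST {then}. Thus FOLLOW(D) = {do, else, int, print, then}.
FOLLOW(S): in N→do R S, the suffix after S is empty, so FOLLOW(S) ⊇ FOLLOW(N) = {$, do, else, int, print, then}; in R→S int R N, S is followed by int R N with FIRST {int}; in D→S then, S is followed by then with FIRST {then}. Thus FOLLOW(S) = {$, do, else, int, print, then}.
FOLLOW(N): in S→G do then N, the suffix after N is empty, so FOLLOW(N) ⊇ FOLLOW(S) = {$, do, else, int, print, then}; in R→S int R N, the suffix after N is empty, so FOLLOW(N) ⊇ FOLLOW(R) = {do, else, print, then}; in D→N else D then, N is followed by else D then with FIRST {else}. Thus FOLLOW(N) = {$, do, else, int, print, then}.

{$, do, else, int, print, then}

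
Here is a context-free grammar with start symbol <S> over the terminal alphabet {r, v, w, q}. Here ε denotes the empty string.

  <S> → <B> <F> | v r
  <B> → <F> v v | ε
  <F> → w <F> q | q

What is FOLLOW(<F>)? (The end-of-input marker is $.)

{$, q, v}

FIRST(<F>): from <F>→w <F> q we get {w}; from <F>→q we get {q}. So FIRST(<F>) = {q, w}.
FIRST(<B>): from <B>→<F> v v we get {q, w}; from <B>→ε we get {ε}. So FIRST(<B>) = {ε, q, w}.
FIRST(<S>): from <S>→<B> <F> we get {q, w}; from <S>→v r we get {v}. So FIRST(<S>) = {q, v, w}.
FOLLOW(<S>) includes $ since <S> is the start symbol.
FOLLOW(<S>): <S> appears on no right-hand side. Thus FOLLOW(<S>) = {$}.
FOLLOW(<B>): in <S>→<B> <F>, <B> is followed by <F> with FIRST {q, w}. Thus FOLLOW(<B>) = {q, w}.
FOLLOW(<F>): in <S>→<B> <F>, the suffix after <F> is empty, so FOLLOW(<F>) ⊇ FOLLOW(<S>) = {$}; in <B>→<F> v v, <F> is followed by v v with FIRST {v}; in <F>→w <F> q, <F> is followed by q with FIRST {q}. Thus FOLLOW(<F>) = {$, q, v}.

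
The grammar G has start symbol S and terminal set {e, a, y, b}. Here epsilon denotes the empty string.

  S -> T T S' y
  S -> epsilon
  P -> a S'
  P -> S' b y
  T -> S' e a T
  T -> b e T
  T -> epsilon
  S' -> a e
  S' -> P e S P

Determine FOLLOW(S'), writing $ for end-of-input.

FIRST(S) = {epsilon, a, b}  (via T T S' y)
FIRST(P) = {a}  (via S' b y)
FIRST(S') = {a}  (via P e S P)
FIRST(T) = {epsilon, a, b}  (via S' e a T)
FOLLOW(S) includes $ since S is the start symbol.
FOLLOW(S): in S'->P e S P, S is followed by P with FIRST {a}. Thus FOLLOW(S) = {$, a}.
FOLLOW(T): in S->T T S' y (occurrence 1), T is followed by T S' y with FIRST {a, b}; in S->T T S' y (occurrence 2), T is followed by S' y with FIRST {a}; in T->S' e a T, the suffix after T is empty (adds nothing new); in T->b e T, the suffix after T is empty (adds nothing new). Thus FOLLOW(T) = {a, b}.
FOLLOW(P): in S'->P e S P (occurrence 1), P is followed by e S P with FIRST {e}; in S'->P e S P (occurrence 2), the suffix after P is empty, so FOLLOW(P) ⊇ FOLLOW(S') = {b, e, y}. Thus FOLLOW(P) = {b, e, y}.
FOLLOW(S'): in S->T T S' y, S' is followed by y with FIRST {y}; in P->a S', the suffix after S' is empty, so FOLLOW(S') ⊇ FOLLOW(P) = {b, e, y}; in P->S' b y, S' is followed by b y with FIRST {b}; in T->S' e a T, S' is followed by e a T with FIRST {e}. Thus FOLLOW(S') = {b, e, y}.

{b, e, y}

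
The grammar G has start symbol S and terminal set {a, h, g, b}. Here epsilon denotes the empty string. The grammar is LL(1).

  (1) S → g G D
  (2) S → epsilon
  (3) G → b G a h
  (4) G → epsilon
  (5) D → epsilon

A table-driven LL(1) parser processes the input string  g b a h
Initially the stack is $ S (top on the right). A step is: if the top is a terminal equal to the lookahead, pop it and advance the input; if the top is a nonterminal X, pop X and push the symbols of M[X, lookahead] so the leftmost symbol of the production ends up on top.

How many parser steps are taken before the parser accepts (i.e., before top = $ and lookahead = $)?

     Stack        Input      Action
  1  $ S          g b a h $  expand S → g G D
  2  $ D G g      g b a h $  match g
  3  $ D G        b a h $    expand G → b G a h
  4  $ D h a G b  b a h $    match b
  5  $ D h a G    a h $      expand G → epsilon
  6  $ D h a      a h $      match a
  7  $ D h        h $        match h
  8  $ D          $          expand D → epsilon
Accept reached after 8 steps.

8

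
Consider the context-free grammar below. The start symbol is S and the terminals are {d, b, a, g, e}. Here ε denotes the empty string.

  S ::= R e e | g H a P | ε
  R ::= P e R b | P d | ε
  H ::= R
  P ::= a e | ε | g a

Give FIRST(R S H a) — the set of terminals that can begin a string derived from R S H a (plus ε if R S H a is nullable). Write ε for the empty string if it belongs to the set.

FIRST(P): from P::=a e we get {a}; from P::=ε we get {ε}; from P::=g a we get {g}. So FIRST(P) = {ε, a, g}.
FIRST(R): from R::=P e R b we get {a, e, g}; from R::=P d we get {a, d, g}; from R::=ε we get {ε}. So FIRST(R) = {ε, a, d, e, g}.
FIRST(S): from S::=R e e we get {a, d, e, g}; from S::=g H a P we get {g}; from S::=ε we get {ε}. So FIRST(S) = {ε, a, d, e, g}.
FIRST(H): from H::=R we get {ε, a, d, e, g}. So FIRST(H) = {ε, a, d, e, g}.
FIRST(R S H a): take FIRST of each symbol in turn, carrying on past any symbol whose FIRST contains ε; result {a, d, e, g}.

{a, d, e, g}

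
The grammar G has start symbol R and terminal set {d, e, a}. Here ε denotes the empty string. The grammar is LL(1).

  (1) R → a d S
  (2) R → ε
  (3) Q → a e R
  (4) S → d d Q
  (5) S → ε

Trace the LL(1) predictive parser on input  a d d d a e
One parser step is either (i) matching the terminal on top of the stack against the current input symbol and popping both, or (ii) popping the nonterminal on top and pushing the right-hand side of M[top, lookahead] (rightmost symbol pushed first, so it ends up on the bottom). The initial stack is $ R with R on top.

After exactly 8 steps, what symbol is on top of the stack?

step 1: stack=$ R  input=a d d d a e $  — expand R → a d S
step 2: stack=$ S d a  input=a d d d a e $  — match a
step 3: stack=$ S d  input=d d d a e $  — match d
step 4: stack=$ S  input=d d a e $  — expand S → d d Q
step 5: stack=$ Q d d  input=d d a e $  — match d
step 6: stack=$ Q d  input=d a e $  — match d
step 7: stack=$ Q  input=a e $  — expand Q → a e R
step 8: stack=$ R e a  input=a e $  — match a
Stack after step 8: $ R e (top = e).

e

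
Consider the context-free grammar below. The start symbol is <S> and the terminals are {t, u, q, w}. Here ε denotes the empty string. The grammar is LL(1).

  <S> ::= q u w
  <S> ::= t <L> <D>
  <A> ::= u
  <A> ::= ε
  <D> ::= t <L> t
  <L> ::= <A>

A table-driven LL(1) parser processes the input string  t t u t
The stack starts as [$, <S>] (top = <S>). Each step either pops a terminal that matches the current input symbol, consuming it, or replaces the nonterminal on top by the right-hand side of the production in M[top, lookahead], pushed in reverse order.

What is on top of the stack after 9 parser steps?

step 1: stack=$ <S>  input=t t u t $  — expand <S> ::= t <L> <D>
step 2: stack=$ <D> <L> t  input=t t u t $  — match t
step 3: stack=$ <D> <L>  input=t u t $  — expand <L> ::= <A>
step 4: stack=$ <D> <A>  input=t u t $  — expand <A> ::= ε
step 5: stack=$ <D>  input=t u t $  — expand <D> ::= t <L> t
step 6: stack=$ t <L> t  input=t u t $  — match t
step 7: stack=$ t <L>  input=u t $  — expand <L> ::= <A>
step 8: stack=$ t <A>  input=u t $  — expand <A> ::= u
step 9: stack=$ t u  input=u t $  — match u
Stack after step 9: $ t (top = t).

t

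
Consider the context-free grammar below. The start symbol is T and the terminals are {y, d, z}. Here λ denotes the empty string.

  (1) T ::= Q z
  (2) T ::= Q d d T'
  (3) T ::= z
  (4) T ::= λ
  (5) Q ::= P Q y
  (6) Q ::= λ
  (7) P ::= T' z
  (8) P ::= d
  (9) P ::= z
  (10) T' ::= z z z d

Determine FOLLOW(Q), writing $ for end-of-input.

{d, y, z}

FIRST(T'): from T'::=z z z d we get {z}. So FIRST(T') = {z}.
FIRST(P): from P::=T' z we get {z}; from P::=d we get {d}; from P::=z we get {z}. So FIRST(P) = {d, z}.
FIRST(Q): from Q::=P Q y we get {d, z}; from Q::=λ we get {λ}. So FIRST(Q) = {λ, d, z}.
FIRST(T): from T::=Q z we get {d, z}; from T::=Q d d T' we get {d, z}; from T::=z we get {z}; from T::=λ we get {λ}. So FIRST(T) = {λ, d, z}.
FOLLOW(T) includes $ since T is the start symbol.
FOLLOW(T): T appears on no right-hand side. Thus FOLLOW(T) = {$}.
FOLLOW(Q): in T::=Q z, Q is followed by z with FIRST {z}; in T::=Q d d T', Q is followed by d d T' with FIRST {d}; in Q::=P Q y, Q is followed by y with FIRST {y}. Thus FOLLOW(Q) = {d, y, z}.
FOLLOW(P): in Q::=P Q y, P is followed by Q y with FIRST {d, y, z}. Thus FOLLOW(P) = {d, y, z}.
FOLLOW(T'): in T::=Q d d T', the suffix after T' is empty, so FOLLOW(T') ⊇ FOLLOW(T) = {$}; in P::=T' z, T' is followed by z with FIRST {z}. Thus FOLLOW(T') = {$, z}.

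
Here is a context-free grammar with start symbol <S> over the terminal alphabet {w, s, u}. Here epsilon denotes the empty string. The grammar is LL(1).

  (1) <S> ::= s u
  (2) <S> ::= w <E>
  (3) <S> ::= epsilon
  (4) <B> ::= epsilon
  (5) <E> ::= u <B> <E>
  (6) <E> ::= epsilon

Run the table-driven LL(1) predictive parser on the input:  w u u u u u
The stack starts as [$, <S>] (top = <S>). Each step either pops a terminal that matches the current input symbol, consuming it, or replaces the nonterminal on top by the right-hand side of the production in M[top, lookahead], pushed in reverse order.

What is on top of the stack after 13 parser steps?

<B>

      Stack        Input          Action
   1  $ <S>        w u u u u u $  expand <S> ::= w <E>
   2  $ <E> w      w u u u u u $  match w
   3  $ <E>        u u u u u $    expand <E> ::= u <B> <E>
   4  $ <E> <B> u  u u u u u $    match u
   5  $ <E> <B>    u u u u $      expand <B> ::= epsilon
   6  $ <E>        u u u u $      expand <E> ::= u <B> <E>
   7  $ <E> <B> u  u u u u $      match u
   8  $ <E> <B>    u u u $        expand <B> ::= epsilon
   9  $ <E>        u u u $        expand <E> ::= u <B> <E>
  10  $ <E> <B> u  u u u $        match u
  11  $ <E> <B>    u u $          expand <B> ::= epsilon
  12  $ <E>        u u $          expand <E> ::= u <B> <E>
  13  $ <E> <B> u  u u $          match u
Stack after step 13: $ <E> <B> (top = <B>).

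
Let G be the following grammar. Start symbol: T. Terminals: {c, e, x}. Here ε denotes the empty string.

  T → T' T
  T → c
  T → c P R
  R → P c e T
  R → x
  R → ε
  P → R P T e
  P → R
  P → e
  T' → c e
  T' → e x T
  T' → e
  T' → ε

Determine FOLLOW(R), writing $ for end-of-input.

FIRST(T'): from T'→c e we get {c}; from T'→e x T we get {e}; from T'→e we get {e}; from T'→ε we get {ε}. So FIRST(T') = {ε, c, e}.
FIRST(T): from T→T' T we get {c, e}; from T→c we get {c}; from T→c P R we get {c}. So FIRST(T) = {c, e}.
FIRST(R): from R→P c e T we get {c, e, x}; from R→x we get {x}; from R→ε we get {ε}. So FIRST(R) = {ε, c, e, x}.
FIRST(P): from P→R P T e we get {c, e, x}; from P→R we get {ε, c, e, x}; from P→e we get {e}. So FIRST(P) = {ε, c, e, x}.
FOLLOW(T) includes $ since T is the start symbol.
FOLLOW(T'): in T→T' T, T' is followed by T with FIRST {c, e}. Thus FOLLOW(T') = {c, e}.
FOLLOW(T): in T→T' T, the suffix after T is empty (adds nothing new); in R→P c e T, the suffix after T is empty, so FOLLOW(T) ⊇ FOLLOW(R) = {$, c, e, x}; in P→R P T e, T is followed by e with FIRST {e}; in T'→e x T, the suffix after T is empty, so FOLLOW(T) ⊇ FOLLOW(T') = {c, e}. Thus FOLLOW(T) = {$, c, e, x}.
FOLLOW(P): in T→c P R, P is followed by R with FIRST {ε, c, e, x}; in T→c P R, the suffix after P is nullable, so FOLLOW(P) ⊇ FOLLOW(T) = {$, c, e, x}; in R→P c e T, P is followed by c e T with FIRST {c}; in P→R P T e, P is followed by T e with FIRST {c, e}. Thus FOLLOW(P) = {$, c, e, x}.
FOLLOW(R): in T→c P R, the suffix after R is empty, so FOLLOW(R) ⊇ FOLLOW(T) = {$, c, e, x}; in P→R P T e, R is followed by P T e with FIRST {c, e, x}; in P→R, the suffix after R is empty, so FOLLOW(R) ⊇ FOLLOW(P) = {$, c, e, x}. Thus FOLLOW(R) = {$, c, e, x}.

{$, c, e, x}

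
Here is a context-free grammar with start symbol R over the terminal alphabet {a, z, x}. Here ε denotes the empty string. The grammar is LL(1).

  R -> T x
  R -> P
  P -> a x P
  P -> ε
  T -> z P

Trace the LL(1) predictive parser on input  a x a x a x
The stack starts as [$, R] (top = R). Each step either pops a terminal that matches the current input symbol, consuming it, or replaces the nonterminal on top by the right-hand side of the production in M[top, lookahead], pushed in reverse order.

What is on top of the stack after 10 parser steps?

P

step 1: stack=$ R  input=a x a x a x $  — expand R -> P
step 2: stack=$ P  input=a x a x a x $  — expand P -> a x P
step 3: stack=$ P x a  input=a x a x a x $  — match a
step 4: stack=$ P x  input=x a x a x $  — match x
step 5: stack=$ P  input=a x a x $  — expand P -> a x P
step 6: stack=$ P x a  input=a x a x $  — match a
step 7: stack=$ P x  input=x a x $  — match x
step 8: stack=$ P  input=a x $  — expand P -> a x P
step 9: stack=$ P x a  input=a x $  — match a
step 10: stack=$ P x  input=x $  — match x
Stack after step 10: $ P (top = P).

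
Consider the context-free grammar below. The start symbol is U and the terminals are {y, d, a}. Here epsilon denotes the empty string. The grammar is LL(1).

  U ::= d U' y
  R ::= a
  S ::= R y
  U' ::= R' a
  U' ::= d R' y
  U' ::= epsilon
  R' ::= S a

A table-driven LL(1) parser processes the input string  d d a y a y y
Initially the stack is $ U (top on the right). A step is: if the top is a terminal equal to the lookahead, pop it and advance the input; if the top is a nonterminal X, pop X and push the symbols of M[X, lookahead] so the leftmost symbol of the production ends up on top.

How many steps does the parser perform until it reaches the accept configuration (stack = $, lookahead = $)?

      Stack        Input            Action
   1  $ U          d d a y a y y $  expand U ::= d U' y
   2  $ y U' d     d d a y a y y $  match d
   3  $ y U'       d a y a y y $    expand U' ::= d R' y
   4  $ y y R' d   d a y a y y $    match d
   5  $ y y R'     a y a y y $      expand R' ::= S a
   6  $ y y a S    a y a y y $      expand S ::= R y
   7  $ y y a y R  a y a y y $      expand R ::= a
   8  $ y y a y a  a y a y y $      match a
   9  $ y y a y    y a y y $        match y
  10  $ y y a      a y y $          match a
  11  $ y y        y y $            match y
  12  $ y          y $              match y
Accept reached after 12 steps.

12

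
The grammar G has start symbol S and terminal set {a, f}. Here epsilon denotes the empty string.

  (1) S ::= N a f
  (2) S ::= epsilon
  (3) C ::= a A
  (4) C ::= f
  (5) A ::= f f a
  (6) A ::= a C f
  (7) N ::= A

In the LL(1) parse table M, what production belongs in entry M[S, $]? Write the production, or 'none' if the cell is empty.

FIRST(C) = {a, f}
FIRST(A) = {a, f}
FIRST(N) = {a, f}  (via A)
FIRST(S) = {epsilon, a, f}  (via N a f)
FOLLOW(S) includes $ since S is the start symbol.
FOLLOW(S): S appears on no right-hand side. Thus FOLLOW(S) = {$}.
For S ::= N a f: FIRST(N a f) = {a, f}, so it goes in M[S, t] for t ∈ {a, f}.
For S ::= epsilon: FIRST(epsilon) = {epsilon}, so it goes in M[S, t] for t ∈ {}; since epsilon ∈ FIRST, also for every t ∈ FOLLOW(S) = {$}.

S ::= epsilon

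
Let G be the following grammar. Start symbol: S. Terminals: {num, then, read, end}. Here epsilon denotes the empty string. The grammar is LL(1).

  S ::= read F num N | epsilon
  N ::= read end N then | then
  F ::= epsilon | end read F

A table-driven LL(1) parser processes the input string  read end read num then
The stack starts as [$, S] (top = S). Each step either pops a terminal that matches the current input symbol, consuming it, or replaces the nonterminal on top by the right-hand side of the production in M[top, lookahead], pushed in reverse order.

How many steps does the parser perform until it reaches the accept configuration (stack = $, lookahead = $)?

9

step 1: stack=$ S  input=read end read num then $  — expand S ::= read F num N
step 2: stack=$ N num F read  input=read end read num then $  — match read
step 3: stack=$ N num F  input=end read num then $  — expand F ::= end read F
step 4: stack=$ N num F read end  input=end read num then $  — match end
step 5: stack=$ N num F read  input=read num then $  — match read
step 6: stack=$ N num F  input=num then $  — expand F ::= epsilon
step 7: stack=$ N num  input=num then $  — match num
step 8: stack=$ N  input=then $  — expand N ::= then
step 9: stack=$ then  input=then $  — match then
Accept reached after 9 steps.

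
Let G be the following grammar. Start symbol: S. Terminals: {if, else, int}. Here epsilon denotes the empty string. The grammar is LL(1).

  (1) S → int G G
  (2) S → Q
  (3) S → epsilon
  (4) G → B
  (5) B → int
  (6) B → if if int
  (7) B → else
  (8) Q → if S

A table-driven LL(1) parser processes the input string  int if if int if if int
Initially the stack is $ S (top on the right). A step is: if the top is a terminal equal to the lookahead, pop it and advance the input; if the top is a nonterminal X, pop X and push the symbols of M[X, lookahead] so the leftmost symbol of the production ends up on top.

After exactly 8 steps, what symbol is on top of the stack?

B

step 1: stack=$ S  input=int if if int if if int $  — expand S → int G G
step 2: stack=$ G G int  input=int if if int if if int $  — match int
step 3: stack=$ G G  input=if if int if if int $  — expand G → B
step 4: stack=$ G B  input=if if int if if int $  — expand B → if if int
step 5: stack=$ G int if if  input=if if int if if int $  — match if
step 6: stack=$ G int if  input=if int if if int $  — match if
step 7: stack=$ G int  input=int if if int $  — match int
step 8: stack=$ G  input=if if int $  — expand G → B
Stack after step 8: $ B (top = B).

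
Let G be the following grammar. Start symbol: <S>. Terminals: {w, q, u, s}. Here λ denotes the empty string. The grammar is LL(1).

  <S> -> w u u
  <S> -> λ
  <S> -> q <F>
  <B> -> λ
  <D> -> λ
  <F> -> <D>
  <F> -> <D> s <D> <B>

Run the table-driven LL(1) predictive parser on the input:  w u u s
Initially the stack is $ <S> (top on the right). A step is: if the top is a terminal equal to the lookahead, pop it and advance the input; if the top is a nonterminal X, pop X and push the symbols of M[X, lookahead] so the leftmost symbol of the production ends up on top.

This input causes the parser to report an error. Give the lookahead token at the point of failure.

s

step 1: stack=$ <S>  input=w u u s $  — expand <S> -> w u u
step 2: stack=$ u u w  input=w u u s $  — match w
step 3: stack=$ u u  input=u u s $  — match u
step 4: stack=$ u  input=u s $  — match u
step 5: stack=$  input=s $  — error: stack empty but input remains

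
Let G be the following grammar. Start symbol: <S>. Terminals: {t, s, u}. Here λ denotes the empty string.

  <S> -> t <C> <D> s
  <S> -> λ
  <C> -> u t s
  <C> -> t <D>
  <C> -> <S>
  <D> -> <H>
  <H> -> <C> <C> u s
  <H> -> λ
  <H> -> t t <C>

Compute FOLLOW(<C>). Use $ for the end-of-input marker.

{s, t, u}

FIRST(<S>): from <S>->t <C> <D> s we get {t}; from <S>->λ we get {λ}. So FIRST(<S>) = {λ, t}.
FIRST(<C>): from <C>->u t s we get {u}; from <C>->t <D> we get {t}; from <C>-><S> we get {λ, t}. So FIRST(<C>) = {λ, t, u}.
FIRST(<H>): from <H>-><C> <C> u s we get {t, u}; from <H>->λ we get {λ}; from <H>->t t <C> we get {t}. So FIRST(<H>) = {λ, t, u}.
FIRST(<D>): from <D>-><H> we get {λ, t, u}. So FIRST(<D>) = {λ, t, u}.
FOLLOW(<S>) includes $ since <S> is the start symbol.
FOLLOW(<S>): in <C>-><S>, the suffix after <S> is empty, so FOLLOW(<S>) ⊇ FOLLOW(<C>) = {s, t, u}. Thus FOLLOW(<S>) = {$, s, t, u}.
FOLLOW(<C>): in <S>->t <C> <D> s, <C> is followed by <D> s with FIRST {s, t, u}; in <H>-><C> <C> u s (occurrence 1), <C> is followed by <C> u s with FIRST {t, u}; in <H>-><C> <C> u s (occurrence 2), <C> is followed by u s with FIRST {u}; in <H>->t t <C>, the suffix after <C> is empty, so FOLLOW(<C>) ⊇ FOLLOW(<H>) = {s, t, u}. Thus FOLLOW(<C>) = {s, t, u}.
FOLLOW(<D>): in <S>->t <C> <D> s, <D> is followed by s with FIRST {s}; in <C>->t <D>, the suffix after <D> is empty, so FOLLOW(<D>) ⊇ FOLLOW(<C>) = {s, t, u}. Thus FOLLOW(<D>) = {s, t, u}.
FOLLOW(<H>): in <D>-><H>, the suffix after <H> is empty, so FOLLOW(<H>) ⊇ FOLLOW(<D>) = {s, t, u}. Thus FOLLOW(<H>) = {s, t, u}.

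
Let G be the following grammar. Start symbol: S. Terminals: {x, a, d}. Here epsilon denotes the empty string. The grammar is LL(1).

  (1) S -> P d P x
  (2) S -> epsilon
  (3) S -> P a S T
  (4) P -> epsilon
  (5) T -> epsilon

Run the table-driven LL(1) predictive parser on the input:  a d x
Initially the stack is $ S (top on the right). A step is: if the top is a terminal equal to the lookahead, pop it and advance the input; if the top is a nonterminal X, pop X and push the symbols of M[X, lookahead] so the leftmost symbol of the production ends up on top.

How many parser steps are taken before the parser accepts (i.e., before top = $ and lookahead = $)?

step 1: stack=$ S  input=a d x $  — expand S -> P a S T
step 2: stack=$ T S a P  input=a d x $  — expand P -> epsilon
step 3: stack=$ T S a  input=a d x $  — match a
step 4: stack=$ T S  input=d x $  — expand S -> P d P x
step 5: stack=$ T x P d P  input=d x $  — expand P -> epsilon
step 6: stack=$ T x P d  input=d x $  — match d
step 7: stack=$ T x P  input=x $  — expand P -> epsilon
step 8: stack=$ T x  input=x $  — match x
step 9: stack=$ T  input=$  — expand T -> epsilon
Accept reached after 9 steps.

9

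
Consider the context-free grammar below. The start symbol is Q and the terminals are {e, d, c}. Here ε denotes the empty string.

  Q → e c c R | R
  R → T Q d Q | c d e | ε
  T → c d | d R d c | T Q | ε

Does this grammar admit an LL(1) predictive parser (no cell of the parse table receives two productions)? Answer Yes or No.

FIRST(Q) = {ε, c, d, e}
FIRST(R) = {ε, c, d, e}
FIRST(T) = {ε, c, d, e}
FOLLOW(Q) = {$, c, d, e}
FOLLOW(R) = {$, c, d, e}
FOLLOW(T) = {c, d, e}
Cell M[Q, e] receives both Q → e c c R and Q → R — the grammar is not LL(1).

No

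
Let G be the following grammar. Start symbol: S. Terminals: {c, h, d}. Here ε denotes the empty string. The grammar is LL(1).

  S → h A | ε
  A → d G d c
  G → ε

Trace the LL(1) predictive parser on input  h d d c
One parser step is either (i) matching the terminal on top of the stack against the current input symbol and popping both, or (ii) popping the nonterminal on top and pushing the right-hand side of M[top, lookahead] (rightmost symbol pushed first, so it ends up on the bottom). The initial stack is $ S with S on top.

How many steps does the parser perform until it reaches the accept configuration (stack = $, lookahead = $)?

7

     Stack      Input      Action
  1  $ S        h d d c $  expand S → h A
  2  $ A h      h d d c $  match h
  3  $ A        d d c $    expand A → d G d c
  4  $ c d G d  d d c $    match d
  5  $ c d G    d c $      expand G → ε
  6  $ c d      d c $      match d
  7  $ c        c $        match c
Accept reached after 7 steps.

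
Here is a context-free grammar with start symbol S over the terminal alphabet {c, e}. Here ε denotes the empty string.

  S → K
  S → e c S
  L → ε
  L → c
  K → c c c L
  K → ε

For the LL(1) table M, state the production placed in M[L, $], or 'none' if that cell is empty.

L → ε

FIRST(L): from L→ε we get {ε}; from L→c we get {c}. So FIRST(L) = {ε, c}.
FIRST(K): from K→c c c L we get {c}; from K→ε we get {ε}. So FIRST(K) = {ε, c}.
FIRST(S): from S→K we get {ε, c}; from S→e c S we get {e}. So FIRST(S) = {ε, c, e}.
FOLLOW(S) includes $ since S is the start symbol.
FOLLOW(K): in S→K, the suffix after K is empty, so FOLLOW(K) ⊇ FOLLOW(S) = {$}. Thus FOLLOW(K) = {$}.
FOLLOW(L): in K→c c c L, the suffix after L is empty, so FOLLOW(L) ⊇ FOLLOW(K) = {$}. Thus FOLLOW(L) = {$}.
For L → ε: FIRST(ε) = {ε}, so it goes in M[L, t] for t ∈ {}; since ε ∈ FIRST, also for every t ∈ FOLLOW(L) = {$}.
For L → c: FIRST(c) = {c}, so it goes in M[L, t] for t ∈ {c}.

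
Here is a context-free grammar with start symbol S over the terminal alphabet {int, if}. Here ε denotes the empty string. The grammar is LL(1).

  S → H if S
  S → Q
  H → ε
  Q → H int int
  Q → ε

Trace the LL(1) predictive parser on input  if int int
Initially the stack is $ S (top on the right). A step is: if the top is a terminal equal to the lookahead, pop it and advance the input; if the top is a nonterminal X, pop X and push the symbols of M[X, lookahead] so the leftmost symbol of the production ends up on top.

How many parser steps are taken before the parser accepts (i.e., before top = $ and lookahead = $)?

     Stack        Input         Action
  1  $ S          if int int $  expand S → H if S
  2  $ S if H     if int int $  expand H → ε
  3  $ S if       if int int $  match if
  4  $ S          int int $     expand S → Q
  5  $ Q          int int $     expand Q → H int int
  6  $ int int H  int int $     expand H → ε
  7  $ int int    int int $     match int
  8  $ int        int $         match int
Accept reached after 8 steps.

8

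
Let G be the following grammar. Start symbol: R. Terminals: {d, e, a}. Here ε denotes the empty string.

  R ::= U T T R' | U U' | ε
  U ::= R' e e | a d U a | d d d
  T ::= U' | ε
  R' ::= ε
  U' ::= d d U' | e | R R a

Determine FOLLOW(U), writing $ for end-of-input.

{$, a, d, e}

FIRST(R'): from R'::=ε we get {ε}. So FIRST(R') = {ε}.
FIRST(U): from U::=R' e e we get {e}; from U::=a d U a we get {a}; from U::=d d d we get {d}. So FIRST(U) = {a, d, e}.
FIRST(R): from R::=U T T R' we get {a, d, e}; from R::=U U' we get {a, d, e}; from R::=ε we get {ε}. So FIRST(R) = {ε, a, d, e}.
FIRST(U'): from U'::=d d U' we get {d}; from U'::=e we get {e}; from U'::=R R a we get {a, d, e}. So FIRST(U') = {a, d, e}.
FIRST(T): from T::=U' we get {a, d, e}; from T::=ε we get {ε}. So FIRST(T) = {ε, a, d, e}.
FOLLOW(R) includes $ since R is the start symbol.
FOLLOW(R): in U'::=R R a (occurrence 1), R is followed by R a with FIRST {a, d, e}; in U'::=R R a (occurrence 2), R is followed by a with FIRST {a}. Thus FOLLOW(R) = {$, a, d, e}.
FOLLOW(U): in R::=U T T R', U is followed by T T R' with FIRST {ε, a, d, e}; in R::=U T T R', the suffix after U is nullable, so FOLLOW(U) ⊇ FOLLOW(R) = {$, a, d, e}; in R::=U U', U is followed by U' with FIRST {a, d, e}; in U::=a d U a, U is followed by a with FIRST {a}. Thus FOLLOW(U) = {$, a, d, e}.
FOLLOW(T): in R::=U T T R' (occurrence 1), T is followed by T R' with FIRST {ε, a, d, e}; in R::=U T T R' (occurrence 1), the suffix after T is nullable, so FOLLOW(T) ⊇ FOLLOW(R) = {$, a, d, e}; in R::=U T T R' (occurrence 2), T is followed by R' with FIRST {ε}; in R::=U T T R' (occurrence 2), the suffix after T is nullable, so FOLLOW(T) ⊇ FOLLOW(R) = {$, a, d, e}. Thus FOLLOW(T) = {$, a, d, e}.
FOLLOW(R'): in R::=U T T R', the suffix after R' is empty, so FOLLOW(R') ⊇ FOLLOW(R) = {$, a, d, e}; in U::=R' e e, R' is followed by e e with FIRST {e}. Thus FOLLOW(R') = {$, a, d, e}.
FOLLOW(U'): in R::=U U', the suffix after U' is empty, so FOLLOW(U') ⊇ FOLLOW(R) = {$, a, d, e}; in T::=U', the suffix after U' is empty, so FOLLOW(U') ⊇ FOLLOW(T) = {$, a, d, e}; in U'::=d d U', the suffix after U' is empty (adds nothing new). Thus FOLLOW(U') = {$, a, d, e}.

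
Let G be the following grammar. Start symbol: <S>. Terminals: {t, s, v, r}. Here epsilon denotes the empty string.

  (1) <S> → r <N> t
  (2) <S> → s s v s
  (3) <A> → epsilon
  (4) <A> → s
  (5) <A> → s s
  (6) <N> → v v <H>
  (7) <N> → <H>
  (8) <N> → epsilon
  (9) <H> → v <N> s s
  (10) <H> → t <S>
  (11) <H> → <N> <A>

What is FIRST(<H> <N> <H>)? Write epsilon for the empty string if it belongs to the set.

{epsilon, s, t, v}

FIRST(<S>): from <S>→r <N> t we get {r}; from <S>→s s v s we get {s}. So FIRST(<S>) = {r, s}.
FIRST(<A>): from <A>→epsilon we get {epsilon}; from <A>→s we get {s}; from <A>→s s we get {s}. So FIRST(<A>) = {epsilon, s}.
FIRST(<N>): from <N>→v v <H> we get {v}; from <N>→<H> we get {epsilon, s, t, v}; from <N>→epsilon we get {epsilon}. So FIRST(<N>) = {epsilon, s, t, v}.
FIRST(<H>): from <H>→v <N> s s we get {v}; from <H>→t <S> we get {t}; from <H>→<N> <A> we get {epsilon, s, t, v}. So FIRST(<H>) = {epsilon, s, t, v}.
FIRST(<H> <N> <H>): take FIRST of each symbol in turn, carrying on past any symbol whose FIRST contains epsilon; result {epsilon, s, t, v}.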